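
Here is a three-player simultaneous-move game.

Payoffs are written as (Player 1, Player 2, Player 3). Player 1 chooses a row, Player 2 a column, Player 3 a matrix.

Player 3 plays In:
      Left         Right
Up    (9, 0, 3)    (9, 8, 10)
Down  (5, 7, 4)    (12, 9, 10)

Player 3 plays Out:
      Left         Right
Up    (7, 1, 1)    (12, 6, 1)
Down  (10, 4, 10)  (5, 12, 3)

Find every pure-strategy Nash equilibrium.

Pure NE: (Down, Right, In)

For each player, find the best response to each opponent profile; mutual best responses are the pure NE.
Player 1 against (Left, In): payoffs 9, 5 → best response Up.
Player 1 against (Left, Out): payoffs 7, 10 → best response Down.
Player 1 against (Right, In): payoffs 9, 12 → best response Down.
Player 1 against (Right, Out): payoffs 12, 5 → best response Up.
Player 2 against (Up, In): payoffs 0, 8 → best response Right.
Player 2 against (Up, Out): payoffs 1, 6 → best response Right.
Player 2 against (Down, In): payoffs 7, 9 → best response Right.
Player 2 against (Down, Out): payoffs 4, 12 → best response Right.
Player 3 against (Up, Left): payoffs 3, 1 → best response In.
Player 3 against (Up, Right): payoffs 10, 1 → best response In.
Player 3 against (Down, Left): payoffs 4, 10 → best response Out.
Player 3 against (Down, Right): payoffs 10, 3 → best response In.
Mutual best responses: (Down, Right, In).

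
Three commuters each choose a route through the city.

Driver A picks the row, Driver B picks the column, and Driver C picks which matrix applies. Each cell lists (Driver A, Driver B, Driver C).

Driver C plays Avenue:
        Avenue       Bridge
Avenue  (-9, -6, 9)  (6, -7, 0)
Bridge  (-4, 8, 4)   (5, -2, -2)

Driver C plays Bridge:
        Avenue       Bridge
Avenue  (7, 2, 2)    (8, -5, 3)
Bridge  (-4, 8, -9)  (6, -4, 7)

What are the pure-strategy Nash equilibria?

Mark each player's best response to every combination of opponents' strategies; a profile where every player is best-responding is a pure Nash equilibrium.
Driver A against (Avenue, Avenue): payoffs -9, -4 → best response Bridge.
Driver A against (Avenue, Bridge): payoffs 7, -4 → best response Avenue.
Driver A against (Bridge, Avenue): payoffs 6, 5 → best response Avenue.
Driver A against (Bridge, Bridge): payoffs 8, 6 → best response Avenue.
Driver B against (Avenue, Avenue): payoffs -6, -7 → best response Avenue.
Driver B against (Avenue, Bridge): payoffs 2, -5 → best response Avenue.
Driver B against (Bridge, Avenue): payoffs 8, -2 → best response Avenue.
Driver B against (Bridge, Bridge): payoffs 8, -4 → best response Avenue.
Driver C against (Avenue, Avenue): payoffs 9, 2 → best response Avenue.
Driver C against (Avenue, Bridge): payoffs 0, 3 → best response Bridge.
Driver C against (Bridge, Avenue): payoffs 4, -9 → best response Avenue.
Driver C against (Bridge, Bridge): payoffs -2, 7 → best response Bridge.
Mutual best responses: (Bridge, Avenue, Avenue).

(Bridge, Avenue, Avenue)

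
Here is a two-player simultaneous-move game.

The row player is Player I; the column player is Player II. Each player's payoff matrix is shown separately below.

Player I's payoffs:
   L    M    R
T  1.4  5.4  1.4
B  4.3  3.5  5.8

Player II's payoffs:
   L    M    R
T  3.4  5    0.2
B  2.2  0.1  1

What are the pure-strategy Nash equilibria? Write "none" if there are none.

The pure Nash equilibria are (T, M), (B, L).

(T, L): Player I can switch to B (1.4 → 4.3). Not NE.
(T, M): Player I gets 5.4, best alternative 3.5; Player II gets 5, best alternative 3.4. No profitable deviation — NE.
(T, R): Player I can switch to B (1.4 → 5.8). Not NE.
(B, L): Player I gets 4.3, best alternative 1.4; Player II gets 2.2, best alternative 1. No profitable deviation — NE.
(B, M): Player I can switch to T (3.5 → 5.4). Not NE.
(B, R): Player II can switch to L (1 → 2.2). Not NE.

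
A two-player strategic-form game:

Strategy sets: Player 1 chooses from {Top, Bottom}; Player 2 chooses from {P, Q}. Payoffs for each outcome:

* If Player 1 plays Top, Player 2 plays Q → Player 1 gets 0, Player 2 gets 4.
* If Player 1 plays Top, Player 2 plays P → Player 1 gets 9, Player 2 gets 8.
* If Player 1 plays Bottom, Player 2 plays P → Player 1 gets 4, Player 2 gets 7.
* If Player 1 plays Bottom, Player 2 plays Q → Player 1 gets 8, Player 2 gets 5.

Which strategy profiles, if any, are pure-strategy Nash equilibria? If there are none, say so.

Pure NE: (Top, P)

(Top, P): Player 1 gets 9, best alternative 4; Player 2 gets 8, best alternative 4. No profitable deviation — NE.
(Top, Q): Player 1 can switch to Bottom (0 → 8). Not NE.
(Bottom, P): Player 1 can switch to Top (4 → 9). Not NE.
(Bottom, Q): Player 2 can switch to P (5 → 7). Not NE.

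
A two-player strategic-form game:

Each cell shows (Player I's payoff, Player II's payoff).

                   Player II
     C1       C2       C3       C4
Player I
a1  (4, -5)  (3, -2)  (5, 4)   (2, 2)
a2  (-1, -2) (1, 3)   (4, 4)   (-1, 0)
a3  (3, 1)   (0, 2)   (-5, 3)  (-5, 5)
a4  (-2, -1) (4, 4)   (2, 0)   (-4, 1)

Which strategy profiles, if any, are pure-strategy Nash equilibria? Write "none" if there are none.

Pure-strategy Nash equilibria: (a1, C3); (a4, C2)

For each player, find the best response to each opponent profile; mutual best responses are the pure NE.
Player I against C1: payoffs 4, -1, 3, -2 → best response a1.
Player I against C2: payoffs 3, 1, 0, 4 → best response a4.
Player I against C3: payoffs 5, 4, -5, 2 → best response a1.
Player I against C4: payoffs 2, -1, -5, -4 → best response a1.
Player II against a1: payoffs -5, -2, 4, 2 → best response C3.
Player II against a2: payoffs -2, 3, 4, 0 → best response C3.
Player II against a3: payoffs 1, 2, 3, 5 → best response C4.
Player II against a4: payoffs -1, 4, 0, 1 → best response C2.
Mutual best responses: (a1, C3); (a4, C2).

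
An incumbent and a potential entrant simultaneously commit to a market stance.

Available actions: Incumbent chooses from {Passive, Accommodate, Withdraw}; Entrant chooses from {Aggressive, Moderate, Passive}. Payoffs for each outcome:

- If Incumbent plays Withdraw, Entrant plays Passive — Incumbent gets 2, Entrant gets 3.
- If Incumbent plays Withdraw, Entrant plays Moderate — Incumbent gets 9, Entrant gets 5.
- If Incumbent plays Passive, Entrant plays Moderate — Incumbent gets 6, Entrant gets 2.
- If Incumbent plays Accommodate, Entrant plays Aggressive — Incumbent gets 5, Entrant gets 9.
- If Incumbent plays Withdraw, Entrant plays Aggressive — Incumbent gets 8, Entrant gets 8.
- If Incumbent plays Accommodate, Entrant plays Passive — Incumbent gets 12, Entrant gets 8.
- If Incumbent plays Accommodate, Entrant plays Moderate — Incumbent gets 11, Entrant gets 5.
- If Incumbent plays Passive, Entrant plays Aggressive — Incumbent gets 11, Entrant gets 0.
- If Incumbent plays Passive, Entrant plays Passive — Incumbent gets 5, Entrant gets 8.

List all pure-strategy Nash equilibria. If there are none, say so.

Check each profile: it is a Nash equilibrium iff no player can strictly gain by switching unilaterally.
(Passive, Aggressive): Entrant can switch to Moderate (0 → 2). Not NE.
(Passive, Moderate): Incumbent can switch to Accommodate (6 → 11). Not NE.
(Passive, Passive): Incumbent can switch to Accommodate (5 → 12). Not NE.
(Accommodate, Aggressive): Incumbent can switch to Passive (5 → 11). Not NE.
(Accommodate, Moderate): Entrant can switch to Aggressive (5 → 9). Not NE.
(Accommodate, Passive): Entrant can switch to Aggressive (8 → 9). Not NE.
(Withdraw, Aggressive): Incumbent can switch to Passive (8 → 11). Not NE.
(Withdraw, Moderate): Incumbent can switch to Accommodate (9 → 11). Not NE.
(The remaining 1 profile has a profitable deviation by the same check.)

This game has no pure Nash equilibrium.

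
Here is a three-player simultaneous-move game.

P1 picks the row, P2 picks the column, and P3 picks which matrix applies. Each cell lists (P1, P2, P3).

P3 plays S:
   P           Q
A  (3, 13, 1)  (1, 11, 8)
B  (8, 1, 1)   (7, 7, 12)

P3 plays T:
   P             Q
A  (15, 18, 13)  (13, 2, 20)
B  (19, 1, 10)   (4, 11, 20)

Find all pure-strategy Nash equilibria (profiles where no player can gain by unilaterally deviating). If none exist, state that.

There is no pure-strategy Nash equilibrium.

P1 against (P, S): payoffs 3, 8 → best response B.
P1 against (P, T): payoffs 15, 19 → best response B.
P1 against (Q, S): payoffs 1, 7 → best response B.
P1 against (Q, T): payoffs 13, 4 → best response A.
P2 against (A, S): payoffs 13, 11 → best response P.
P2 against (A, T): payoffs 18, 2 → best response P.
P2 against (B, S): payoffs 1, 7 → best response Q.
P2 against (B, T): payoffs 1, 11 → best response Q.
P3 against (A, P): payoffs 1, 13 → best response T.
P3 against (A, Q): payoffs 8, 20 → best response T.
P3 against (B, P): payoffs 1, 10 → best response T.
P3 against (B, Q): payoffs 12, 20 → best response T.
No profile is a mutual best response for all players.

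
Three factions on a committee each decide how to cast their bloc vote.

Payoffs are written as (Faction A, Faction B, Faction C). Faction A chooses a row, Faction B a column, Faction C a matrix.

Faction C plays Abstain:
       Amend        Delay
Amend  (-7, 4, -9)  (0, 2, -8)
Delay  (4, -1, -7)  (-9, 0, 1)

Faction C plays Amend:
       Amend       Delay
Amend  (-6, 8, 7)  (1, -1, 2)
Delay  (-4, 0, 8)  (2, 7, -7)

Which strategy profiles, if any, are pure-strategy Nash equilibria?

There is no pure-strategy Nash equilibrium.

(Amend, Amend, Abstain): Faction A can switch to Delay (-7 → 4). Not NE.
(Amend, Amend, Amend): Faction A can switch to Delay (-6 → -4). Not NE.
(Amend, Delay, Abstain): Faction B can switch to Amend (2 → 4). Not NE.
(Amend, Delay, Amend): Faction A can switch to Delay (1 → 2). Not NE.
(Delay, Amend, Abstain): Faction B can switch to Delay (-1 → 0). Not NE.
(Delay, Amend, Amend): Faction B can switch to Delay (0 → 7). Not NE.
(Delay, Delay, Abstain): Faction A can switch to Amend (-9 → 0). Not NE.
(Delay, Delay, Amend): Faction C can switch to Abstain (-7 → 1). Not NE.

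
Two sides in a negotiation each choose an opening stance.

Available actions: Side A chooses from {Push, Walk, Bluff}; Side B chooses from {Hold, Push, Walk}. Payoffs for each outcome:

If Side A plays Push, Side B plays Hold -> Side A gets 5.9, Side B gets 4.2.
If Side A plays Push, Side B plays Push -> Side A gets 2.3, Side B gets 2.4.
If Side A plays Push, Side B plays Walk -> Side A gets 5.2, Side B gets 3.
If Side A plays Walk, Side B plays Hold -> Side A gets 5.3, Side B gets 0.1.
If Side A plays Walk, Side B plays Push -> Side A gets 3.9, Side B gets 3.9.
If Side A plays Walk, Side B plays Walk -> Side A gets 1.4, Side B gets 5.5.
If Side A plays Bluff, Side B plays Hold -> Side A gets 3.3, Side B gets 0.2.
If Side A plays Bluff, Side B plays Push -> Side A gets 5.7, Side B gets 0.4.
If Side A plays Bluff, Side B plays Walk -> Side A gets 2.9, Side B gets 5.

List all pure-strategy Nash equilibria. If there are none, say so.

(Push, Hold)

Check each profile: it is a Nash equilibrium iff no player can strictly gain by switching unilaterally.
(Push, Hold): Side A gets 5.9, best alternative 5.3; Side B gets 4.2, best alternative 3. No profitable deviation — NE.
(Push, Push): Side A can switch to Walk (2.3 → 3.9). Not NE.
(Push, Walk): Side B can switch to Hold (3 → 4.2). Not NE.
(Walk, Hold): Side A can switch to Push (5.3 → 5.9). Not NE.
(Walk, Push): Side A can switch to Bluff (3.9 → 5.7). Not NE.
(Walk, Walk): Side A can switch to Push (1.4 → 5.2). Not NE.
(Bluff, Hold): Side A can switch to Push (3.3 → 5.9). Not NE.
(The remaining 2 profiles each have a profitable deviation by the same check.)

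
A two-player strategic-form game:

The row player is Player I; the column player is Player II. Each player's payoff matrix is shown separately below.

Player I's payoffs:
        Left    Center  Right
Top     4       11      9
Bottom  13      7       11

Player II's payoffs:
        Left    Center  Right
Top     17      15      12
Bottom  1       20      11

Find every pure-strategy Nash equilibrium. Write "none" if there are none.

Player I against Left: payoffs 4, 13 → best response Bottom.
Player I against Center: payoffs 11, 7 → best response Top.
Player I against Right: payoffs 9, 11 → best response Bottom.
Player II against Top: payoffs 17, 15, 12 → best response Left.
Player II against Bottom: payoffs 1, 20, 11 → best response Center.
No profile is a mutual best response for all players.

There is no pure-strategy Nash equilibrium.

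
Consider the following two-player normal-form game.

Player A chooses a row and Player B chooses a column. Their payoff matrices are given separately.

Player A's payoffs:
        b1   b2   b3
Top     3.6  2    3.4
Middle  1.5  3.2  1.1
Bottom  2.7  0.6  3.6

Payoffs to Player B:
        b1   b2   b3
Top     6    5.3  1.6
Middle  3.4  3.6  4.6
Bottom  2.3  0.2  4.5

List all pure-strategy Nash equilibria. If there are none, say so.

(Top, b1): Player A gets 3.6, best alternative 2.7; Player B gets 6, best alternative 5.3. No profitable deviation — NE.
(Top, b2): Player A can switch to Middle (2 → 3.2). Not NE.
(Top, b3): Player A can switch to Bottom (3.4 → 3.6). Not NE.
(Middle, b1): Player A can switch to Top (1.5 → 3.6). Not NE.
(Middle, b2): Player B can switch to b3 (3.6 → 4.6). Not NE.
(Middle, b3): Player A can switch to Top (1.1 → 3.4). Not NE.
(Bottom, b1): Player A can switch to Top (2.7 → 3.6). Not NE.
(Bottom, b2): Player A can switch to Top (0.6 → 2). Not NE.
(Bottom, b3): Player A gets 3.6, best alternative 3.4; Player B gets 4.5, best alternative 2.3. No profitable deviation — NE.

The pure Nash equilibria are (Top, b1), (Bottom, b3).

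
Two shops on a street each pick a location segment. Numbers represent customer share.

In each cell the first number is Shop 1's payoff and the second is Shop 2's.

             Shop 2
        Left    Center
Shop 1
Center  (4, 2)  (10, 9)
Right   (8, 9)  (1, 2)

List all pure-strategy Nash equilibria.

Mark each player's best response to every combination of opponents' strategies; a profile where every player is best-responding is a pure Nash equilibrium.
Shop 1 against Left: payoffs 4, 8 → best response Right.
Shop 1 against Center: payoffs 10, 1 → best response Center.
Shop 2 against Center: payoffs 2, 9 → best response Center.
Shop 2 against Right: payoffs 9, 2 → best response Left.
Mutual best responses: (Center, Center); (Right, Left).

Pure-strategy Nash equilibria: (Center, Center); (Right, Left)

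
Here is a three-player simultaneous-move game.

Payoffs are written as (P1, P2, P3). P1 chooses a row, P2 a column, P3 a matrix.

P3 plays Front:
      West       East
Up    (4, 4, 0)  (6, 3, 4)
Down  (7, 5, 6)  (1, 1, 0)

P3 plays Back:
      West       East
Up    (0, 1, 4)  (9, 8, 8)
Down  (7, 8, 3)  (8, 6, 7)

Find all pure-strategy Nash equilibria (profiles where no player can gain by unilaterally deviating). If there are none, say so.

(Up, East, Back); (Down, West, Front)

Mark each player's best response to every combination of opponents' strategies; a profile where every player is best-responding is a pure Nash equilibrium.
P1 against (West, Front): payoffs 4, 7 → best response Down.
P1 against (West, Back): payoffs 0, 7 → best response Down.
P1 against (East, Front): payoffs 6, 1 → best response Up.
P1 against (East, Back): payoffs 9, 8 → best response Up.
P2 against (Up, Front): payoffs 4, 3 → best response West.
P2 against (Up, Back): payoffs 1, 8 → best response East.
P2 against (Down, Front): payoffs 5, 1 → best response West.
P2 against (Down, Back): payoffs 8, 6 → best response West.
P3 against (Up, West): payoffs 0, 4 → best response Back.
P3 against (Up, East): payoffs 4, 8 → best response Back.
P3 against (Down, West): payoffs 6, 3 → best response Front.
P3 against (Down, East): payoffs 0, 7 → best response Back.
Mutual best responses: (Up, East, Back); (Down, West, Front).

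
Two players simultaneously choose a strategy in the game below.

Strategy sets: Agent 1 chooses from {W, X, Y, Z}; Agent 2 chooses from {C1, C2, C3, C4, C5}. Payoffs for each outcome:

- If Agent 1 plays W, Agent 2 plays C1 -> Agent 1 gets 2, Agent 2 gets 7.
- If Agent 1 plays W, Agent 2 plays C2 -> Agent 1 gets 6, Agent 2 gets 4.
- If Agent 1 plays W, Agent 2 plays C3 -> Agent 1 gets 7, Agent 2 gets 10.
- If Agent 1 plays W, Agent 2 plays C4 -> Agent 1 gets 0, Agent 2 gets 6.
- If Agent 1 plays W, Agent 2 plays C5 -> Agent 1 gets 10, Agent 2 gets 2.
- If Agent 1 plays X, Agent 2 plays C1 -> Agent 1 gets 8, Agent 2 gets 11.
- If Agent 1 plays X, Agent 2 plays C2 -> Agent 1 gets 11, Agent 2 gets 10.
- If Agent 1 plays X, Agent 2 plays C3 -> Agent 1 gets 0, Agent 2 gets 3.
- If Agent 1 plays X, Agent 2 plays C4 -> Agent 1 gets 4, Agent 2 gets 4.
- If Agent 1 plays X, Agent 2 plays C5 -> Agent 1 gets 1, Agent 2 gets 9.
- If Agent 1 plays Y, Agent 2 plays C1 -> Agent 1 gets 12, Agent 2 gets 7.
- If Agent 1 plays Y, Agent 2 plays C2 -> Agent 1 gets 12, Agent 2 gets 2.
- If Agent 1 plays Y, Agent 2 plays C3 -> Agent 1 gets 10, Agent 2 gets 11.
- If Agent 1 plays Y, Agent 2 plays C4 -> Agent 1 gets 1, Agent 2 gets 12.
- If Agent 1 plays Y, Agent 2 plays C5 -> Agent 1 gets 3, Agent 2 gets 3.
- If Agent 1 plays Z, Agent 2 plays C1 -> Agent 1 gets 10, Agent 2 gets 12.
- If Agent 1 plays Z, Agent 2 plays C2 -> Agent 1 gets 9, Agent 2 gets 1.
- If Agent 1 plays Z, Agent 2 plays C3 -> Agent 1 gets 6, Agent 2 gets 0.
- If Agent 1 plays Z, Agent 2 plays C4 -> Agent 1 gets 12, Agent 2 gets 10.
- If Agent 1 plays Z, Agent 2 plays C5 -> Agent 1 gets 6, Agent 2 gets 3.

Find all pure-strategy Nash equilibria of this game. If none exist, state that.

Mark each player's best response to every combination of opponents' strategies; a profile where every player is best-responding is a pure Nash equilibrium.
Agent 1 against C1: payoffs 2, 8, 12, 10 → best response Y.
Agent 1 against C2: payoffs 6, 11, 12, 9 → best response Y.
Agent 1 against C3: payoffs 7, 0, 10, 6 → best response Y.
Agent 1 against C4: payoffs 0, 4, 1, 12 → best response Z.
Agent 1 against C5: payoffs 10, 1, 3, 6 → best response W.
Agent 2 against W: payoffs 7, 4, 10, 6, 2 → best response C3.
Agent 2 against X: payoffs 11, 10, 3, 4, 9 → best response C1.
Agent 2 against Y: payoffs 7, 2, 11, 12, 3 → best response C4.
Agent 2 against Z: payoffs 12, 1, 0, 10, 3 → best response C1.
No profile is a mutual best response for all players.

This game has no pure Nash equilibrium.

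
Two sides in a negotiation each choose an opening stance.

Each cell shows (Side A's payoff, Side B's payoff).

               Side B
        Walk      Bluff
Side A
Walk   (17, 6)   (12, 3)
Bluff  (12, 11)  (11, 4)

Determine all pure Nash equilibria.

Side A against Walk: payoffs 17, 12 → best response Walk.
Side A against Bluff: payoffs 12, 11 → best response Walk.
Side B against Walk: payoffs 6, 3 → best response Walk.
Side B against Bluff: payoffs 11, 4 → best response Walk.
Mutual best responses: (Walk, Walk).

The unique pure-strategy Nash equilibrium is (Walk, Walk).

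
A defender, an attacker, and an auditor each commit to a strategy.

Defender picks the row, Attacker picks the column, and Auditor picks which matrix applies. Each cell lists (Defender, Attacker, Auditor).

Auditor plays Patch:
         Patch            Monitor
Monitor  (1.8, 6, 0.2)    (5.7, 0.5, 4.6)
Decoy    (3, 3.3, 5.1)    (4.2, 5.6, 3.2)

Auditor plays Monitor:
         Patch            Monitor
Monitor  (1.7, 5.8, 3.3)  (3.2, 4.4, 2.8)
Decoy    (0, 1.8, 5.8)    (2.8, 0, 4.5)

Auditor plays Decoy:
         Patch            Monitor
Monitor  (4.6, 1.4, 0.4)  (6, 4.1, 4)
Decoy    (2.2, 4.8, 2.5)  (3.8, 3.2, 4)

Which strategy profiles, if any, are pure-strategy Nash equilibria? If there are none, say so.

Mark each player's best response to every combination of opponents' strategies; a profile where every player is best-responding is a pure Nash equilibrium.
Defender against (Patch, Patch): payoffs 1.8, 3 → best response Decoy.
Defender against (Patch, Monitor): payoffs 1.7, 0 → best response Monitor.
Defender against (Patch, Decoy): payoffs 4.6, 2.2 → best response Monitor.
Defender against (Monitor, Patch): payoffs 5.7, 4.2 → best response Monitor.
Defender against (Monitor, Monitor): payoffs 3.2, 2.8 → best response Monitor.
Defender against (Monitor, Decoy): payoffs 6, 3.8 → best response Monitor.
Attacker against (Monitor, Patch): payoffs 6, 0.5 → best response Patch.
Attacker against (Monitor, Monitor): payoffs 5.8, 4.4 → best response Patch.
Attacker against (Monitor, Decoy): payoffs 1.4, 4.1 → best response Monitor.
Attacker against (Decoy, Patch): payoffs 3.3, 5.6 → best response Monitor.
Attacker against (Decoy, Monitor): payoffs 1.8, 0 → best response Patch.
Attacker against (Decoy, Decoy): payoffs 4.8, 3.2 → best response Patch.
Auditor against (Monitor, Patch): payoffs 0.2, 3.3, 0.4 → best response Monitor.
Auditor against (Monitor, Monitor): payoffs 4.6, 2.8, 4 → best response Patch.
Auditor against (Decoy, Patch): payoffs 5.1, 5.8, 2.5 → best response Monitor.
Auditor against (Decoy, Monitor): payoffs 3.2, 4.5, 4 → best response Monitor.
Mutual best responses: (Monitor, Patch, Monitor).

(Monitor, Patch, Monitor)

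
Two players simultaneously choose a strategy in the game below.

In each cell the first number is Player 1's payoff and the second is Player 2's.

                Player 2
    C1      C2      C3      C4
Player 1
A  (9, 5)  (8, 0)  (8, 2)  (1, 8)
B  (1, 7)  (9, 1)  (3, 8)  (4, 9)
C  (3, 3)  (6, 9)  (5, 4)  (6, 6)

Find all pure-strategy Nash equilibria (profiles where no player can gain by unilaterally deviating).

This game has no pure Nash equilibrium.

Player 1 against C1: payoffs 9, 1, 3 → best response A.
Player 1 against C2: payoffs 8, 9, 6 → best response B.
Player 1 against C3: payoffs 8, 3, 5 → best response A.
Player 1 against C4: payoffs 1, 4, 6 → best response C.
Player 2 against A: payoffs 5, 0, 2, 8 → best response C4.
Player 2 against B: payoffs 7, 1, 8, 9 → best response C4.
Player 2 against C: payoffs 3, 9, 4, 6 → best response C2.
No profile is a mutual best response for all players.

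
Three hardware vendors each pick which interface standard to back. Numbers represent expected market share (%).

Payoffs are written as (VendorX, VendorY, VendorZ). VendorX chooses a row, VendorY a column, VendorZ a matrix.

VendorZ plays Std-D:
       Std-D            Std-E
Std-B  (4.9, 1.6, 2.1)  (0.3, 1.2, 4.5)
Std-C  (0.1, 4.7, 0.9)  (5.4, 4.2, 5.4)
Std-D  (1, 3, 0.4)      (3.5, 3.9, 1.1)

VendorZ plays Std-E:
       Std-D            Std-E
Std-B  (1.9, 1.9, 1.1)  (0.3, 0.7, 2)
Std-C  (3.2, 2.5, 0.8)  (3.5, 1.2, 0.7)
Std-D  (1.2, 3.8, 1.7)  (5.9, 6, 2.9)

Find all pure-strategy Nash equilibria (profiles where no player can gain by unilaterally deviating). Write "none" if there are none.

VendorX against (Std-D, Std-D): payoffs 4.9, 0.1, 1 → best response Std-B.
VendorX against (Std-D, Std-E): payoffs 1.9, 3.2, 1.2 → best response Std-C.
VendorX against (Std-E, Std-D): payoffs 0.3, 5.4, 3.5 → best response Std-C.
VendorX against (Std-E, Std-E): payoffs 0.3, 3.5, 5.9 → best response Std-D.
VendorY against (Std-B, Std-D): payoffs 1.6, 1.2 → best response Std-D.
VendorY against (Std-B, Std-E): payoffs 1.9, 0.7 → best response Std-D.
VendorY against (Std-C, Std-D): payoffs 4.7, 4.2 → best response Std-D.
VendorY against (Std-C, Std-E): payoffs 2.5, 1.2 → best response Std-D.
VendorY against (Std-D, Std-D): payoffs 3, 3.9 → best response Std-E.
VendorY against (Std-D, Std-E): payoffs 3.8, 6 → best response Std-E.
VendorZ against (Std-B, Std-D): payoffs 2.1, 1.1 → best response Std-D.
VendorZ against (Std-B, Std-E): payoffs 4.5, 2 → best response Std-D.
VendorZ against (Std-C, Std-D): payoffs 0.9, 0.8 → best response Std-D.
VendorZ against (Std-C, Std-E): payoffs 5.4, 0.7 → best response Std-D.
VendorZ against (Std-D, Std-D): payoffs 0.4, 1.7 → best response Std-E.
VendorZ against (Std-D, Std-E): payoffs 1.1, 2.9 → best response Std-E.
Mutual best responses: (Std-B, Std-D, Std-D); (Std-D, Std-E, Std-E).

The pure Nash equilibria are (Std-B, Std-D, Std-D), (Std-D, Std-E, Std-E).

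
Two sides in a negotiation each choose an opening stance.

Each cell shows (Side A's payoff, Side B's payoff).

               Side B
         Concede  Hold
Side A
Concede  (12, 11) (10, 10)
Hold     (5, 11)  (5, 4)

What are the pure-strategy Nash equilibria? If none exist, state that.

(Concede, Concede): Side A gets 12, best alternative 5; Side B gets 11, best alternative 10. No profitable deviation — NE.
(Concede, Hold): Side B can switch to Concede (10 → 11). Not NE.
(Hold, Concede): Side A can switch to Concede (5 → 12). Not NE.
(Hold, Hold): Side A can switch to Concede (5 → 10). Not NE.

The unique pure-strategy Nash equilibrium is (Concede, Concede).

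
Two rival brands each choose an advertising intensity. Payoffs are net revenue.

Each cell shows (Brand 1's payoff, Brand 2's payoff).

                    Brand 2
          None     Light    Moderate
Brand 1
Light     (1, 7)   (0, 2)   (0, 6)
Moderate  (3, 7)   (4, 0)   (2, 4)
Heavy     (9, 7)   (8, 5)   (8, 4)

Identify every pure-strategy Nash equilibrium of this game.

Pure NE: (Heavy, None)

(Light, None): Brand 1 can switch to Moderate (1 → 3). Not NE.
(Light, Light): Brand 1 can switch to Moderate (0 → 4). Not NE.
(Light, Moderate): Brand 1 can switch to Moderate (0 → 2). Not NE.
(Moderate, None): Brand 1 can switch to Heavy (3 → 9). Not NE.
(Moderate, Light): Brand 1 can switch to Heavy (4 → 8). Not NE.
(Moderate, Moderate): Brand 1 can switch to Heavy (2 → 8). Not NE.
(Heavy, None): Brand 1 gets 9, best alternative 3; Brand 2 gets 7, best alternative 5. No profitable deviation — NE.
(Heavy, Light): Brand 2 can switch to None (5 → 7). Not NE.
(Heavy, Moderate): Brand 2 can switch to None (4 → 7). Not NE.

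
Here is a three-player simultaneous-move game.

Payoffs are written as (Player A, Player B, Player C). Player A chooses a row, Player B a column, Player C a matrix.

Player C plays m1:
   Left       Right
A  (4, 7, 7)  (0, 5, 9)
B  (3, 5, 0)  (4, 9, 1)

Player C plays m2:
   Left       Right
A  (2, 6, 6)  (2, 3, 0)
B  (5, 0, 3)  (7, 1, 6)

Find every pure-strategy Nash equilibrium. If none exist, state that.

The pure Nash equilibria are (A, Left, m1), (B, Right, m2).

For each player, find the best response to each opponent profile; mutual best responses are the pure NE.
Player A against (Left, m1): payoffs 4, 3 → best response A.
Player A against (Left, m2): payoffs 2, 5 → best response B.
Player A against (Right, m1): payoffs 0, 4 → best response B.
Player A against (Right, m2): payoffs 2, 7 → best response B.
Player B against (A, m1): payoffs 7, 5 → best response Left.
Player B against (A, m2): payoffs 6, 3 → best response Left.
Player B against (B, m1): payoffs 5, 9 → best response Right.
Player B against (B, m2): payoffs 0, 1 → best response Right.
Player C against (A, Left): payoffs 7, 6 → best response m1.
Player C against (A, Right): payoffs 9, 0 → best response m1.
Player C against (B, Left): payoffs 0, 3 → best response m2.
Player C against (B, Right): payoffs 1, 6 → best response m2.
Mutual best responses: (A, Left, m1); (B, Right, m2).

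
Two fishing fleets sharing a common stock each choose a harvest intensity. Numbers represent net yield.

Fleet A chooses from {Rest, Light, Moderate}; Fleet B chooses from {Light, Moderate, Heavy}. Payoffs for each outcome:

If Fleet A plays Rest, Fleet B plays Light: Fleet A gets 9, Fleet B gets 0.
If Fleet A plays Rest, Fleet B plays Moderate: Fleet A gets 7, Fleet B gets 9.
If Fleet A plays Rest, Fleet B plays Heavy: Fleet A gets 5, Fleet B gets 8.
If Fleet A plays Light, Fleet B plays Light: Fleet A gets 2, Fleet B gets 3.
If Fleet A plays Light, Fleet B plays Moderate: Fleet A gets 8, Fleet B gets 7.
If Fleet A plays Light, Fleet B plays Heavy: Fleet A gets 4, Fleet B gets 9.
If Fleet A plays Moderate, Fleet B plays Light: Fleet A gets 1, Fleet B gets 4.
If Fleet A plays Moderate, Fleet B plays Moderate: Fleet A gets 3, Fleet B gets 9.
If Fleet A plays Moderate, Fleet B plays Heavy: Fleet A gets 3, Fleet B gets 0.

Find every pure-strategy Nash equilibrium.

Fleet A against Light: payoffs 9, 2, 1 → best response Rest.
Fleet A against Moderate: payoffs 7, 8, 3 → best response Light.
Fleet A against Heavy: payoffs 5, 4, 3 → best response Rest.
Fleet B against Rest: payoffs 0, 9, 8 → best response Moderate.
Fleet B against Light: payoffs 3, 7, 9 → best response Heavy.
Fleet B against Moderate: payoffs 4, 9, 0 → best response Moderate.
No profile is a mutual best response for all players.

There is no pure-strategy Nash equilibrium.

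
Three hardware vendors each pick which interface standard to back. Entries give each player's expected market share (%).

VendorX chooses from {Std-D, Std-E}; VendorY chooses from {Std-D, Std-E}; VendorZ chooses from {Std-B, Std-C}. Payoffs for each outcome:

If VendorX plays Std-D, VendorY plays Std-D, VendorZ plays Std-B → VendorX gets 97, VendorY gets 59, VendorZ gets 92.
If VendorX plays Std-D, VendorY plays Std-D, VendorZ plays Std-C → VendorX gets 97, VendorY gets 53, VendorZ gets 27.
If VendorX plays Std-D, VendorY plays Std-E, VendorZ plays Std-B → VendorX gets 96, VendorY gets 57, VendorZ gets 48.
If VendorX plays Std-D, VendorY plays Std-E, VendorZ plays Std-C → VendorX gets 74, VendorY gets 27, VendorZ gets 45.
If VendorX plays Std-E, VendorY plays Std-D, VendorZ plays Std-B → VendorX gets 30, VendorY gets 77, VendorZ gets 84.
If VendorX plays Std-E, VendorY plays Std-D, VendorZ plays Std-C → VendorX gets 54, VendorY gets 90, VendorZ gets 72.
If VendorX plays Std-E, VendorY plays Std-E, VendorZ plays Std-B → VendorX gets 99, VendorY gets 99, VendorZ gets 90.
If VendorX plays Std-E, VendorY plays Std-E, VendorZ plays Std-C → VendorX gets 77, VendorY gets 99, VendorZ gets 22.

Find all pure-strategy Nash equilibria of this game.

(Std-D, Std-D, Std-B) and (Std-E, Std-E, Std-B)

VendorX against (Std-D, Std-B): payoffs 97, 30 → best response Std-D.
VendorX against (Std-D, Std-C): payoffs 97, 54 → best response Std-D.
VendorX against (Std-E, Std-B): payoffs 96, 99 → best response Std-E.
VendorX against (Std-E, Std-C): payoffs 74, 77 → best response Std-E.
VendorY against (Std-D, Std-B): payoffs 59, 57 → best response Std-D.
VendorY against (Std-D, Std-C): payoffs 53, 27 → best response Std-D.
VendorY against (Std-E, Std-B): payoffs 77, 99 → best response Std-E.
VendorY against (Std-E, Std-C): payoffs 90, 99 → best response Std-E.
VendorZ against (Std-D, Std-D): payoffs 92, 27 → best response Std-B.
VendorZ against (Std-D, Std-E): payoffs 48, 45 → best response Std-B.
VendorZ against (Std-E, Std-D): payoffs 84, 72 → best response Std-B.
VendorZ against (Std-E, Std-E): payoffs 90, 22 → best response Std-B.
Mutual best responses: (Std-D, Std-D, Std-B); (Std-E, Std-E, Std-B).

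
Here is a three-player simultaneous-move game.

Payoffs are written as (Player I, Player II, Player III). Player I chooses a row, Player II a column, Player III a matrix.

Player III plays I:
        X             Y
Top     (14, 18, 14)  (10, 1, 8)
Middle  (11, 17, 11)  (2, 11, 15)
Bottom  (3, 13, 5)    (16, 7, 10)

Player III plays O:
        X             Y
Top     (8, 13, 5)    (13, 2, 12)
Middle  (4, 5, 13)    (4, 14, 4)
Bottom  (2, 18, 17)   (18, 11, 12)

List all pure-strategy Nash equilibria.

The unique pure-strategy Nash equilibrium is (Top, X, I).

Mark each player's best response to every combination of opponents' strategies; a profile where every player is best-responding is a pure Nash equilibrium.
Player I against (X, I): payoffs 14, 11, 3 → best response Top.
Player I against (X, O): payoffs 8, 4, 2 → best response Top.
Player I against (Y, I): payoffs 10, 2, 16 → best response Bottom.
Player I against (Y, O): payoffs 13, 4, 18 → best response Bottom.
Player II against (Top, I): payoffs 18, 1 → best response X.
Player II against (Top, O): payoffs 13, 2 → best response X.
Player II against (Middle, I): payoffs 17, 11 → best response X.
Player II against (Middle, O): payoffs 5, 14 → best response Y.
Player II against (Bottom, I): payoffs 13, 7 → best response X.
Player II against (Bottom, O): payoffs 18, 11 → best response X.
Player III against (Top, X): payoffs 14, 5 → best response I.
Player III against (Top, Y): payoffs 8, 12 → best response O.
Player III against (Middle, X): payoffs 11, 13 → best response O.
Player III against (Middle, Y): payoffs 15, 4 → best response I.
Player III against (Bottom, X): payoffs 5, 17 → best response O.
Player III against (Bottom, Y): payoffs 10, 12 → best response O.
Mutual best responses: (Top, X, I).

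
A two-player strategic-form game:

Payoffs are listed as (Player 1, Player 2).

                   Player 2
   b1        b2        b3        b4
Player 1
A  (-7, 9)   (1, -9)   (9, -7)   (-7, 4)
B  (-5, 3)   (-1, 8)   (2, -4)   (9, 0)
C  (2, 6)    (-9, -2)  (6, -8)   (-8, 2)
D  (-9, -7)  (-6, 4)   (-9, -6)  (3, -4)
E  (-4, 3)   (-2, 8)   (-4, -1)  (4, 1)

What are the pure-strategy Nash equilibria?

Player 1 against b1: payoffs -7, -5, 2, -9, -4 → best response C.
Player 1 against b2: payoffs 1, -1, -9, -6, -2 → best response A.
Player 1 against b3: payoffs 9, 2, 6, -9, -4 → best response A.
Player 1 against b4: payoffs -7, 9, -8, 3, 4 → best response B.
Player 2 against A: payoffs 9, -9, -7, 4 → best response b1.
Player 2 against B: payoffs 3, 8, -4, 0 → best response b2.
Player 2 against C: payoffs 6, -2, -8, 2 → best response b1.
Player 2 against D: payoffs -7, 4, -6, -4 → best response b2.
Player 2 against E: payoffs 3, 8, -1, 1 → best response b2.
Mutual best responses: (C, b1).

The unique pure-strategy Nash equilibrium is (C, b1).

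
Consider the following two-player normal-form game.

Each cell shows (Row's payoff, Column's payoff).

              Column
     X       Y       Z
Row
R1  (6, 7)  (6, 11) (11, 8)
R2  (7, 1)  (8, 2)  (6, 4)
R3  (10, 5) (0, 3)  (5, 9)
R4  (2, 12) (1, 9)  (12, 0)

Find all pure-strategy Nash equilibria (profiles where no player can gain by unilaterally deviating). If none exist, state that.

For each player, find the best response to each opponent profile; mutual best responses are the pure NE.
Row against X: payoffs 6, 7, 10, 2 → best response R3.
Row against Y: payoffs 6, 8, 0, 1 → best response R2.
Row against Z: payoffs 11, 6, 5, 12 → best response R4.
Column against R1: payoffs 7, 11, 8 → best response Y.
Column against R2: payoffs 1, 2, 4 → best response Z.
Column against R3: payoffs 5, 3, 9 → best response Z.
Column against R4: payoffs 12, 9, 0 → best response X.
No profile is a mutual best response for all players.

none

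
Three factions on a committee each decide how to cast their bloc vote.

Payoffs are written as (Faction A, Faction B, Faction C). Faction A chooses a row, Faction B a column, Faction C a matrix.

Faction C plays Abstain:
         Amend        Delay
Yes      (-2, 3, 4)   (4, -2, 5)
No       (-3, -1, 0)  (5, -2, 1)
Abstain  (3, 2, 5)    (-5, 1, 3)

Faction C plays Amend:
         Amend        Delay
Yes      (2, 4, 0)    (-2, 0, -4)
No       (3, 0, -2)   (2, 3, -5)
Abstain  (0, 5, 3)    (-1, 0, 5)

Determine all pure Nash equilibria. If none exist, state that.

For each player, find the best response to each opponent profile; mutual best responses are the pure NE.
Faction A against (Amend, Abstain): payoffs -2, -3, 3 → best response Abstain.
Faction A against (Amend, Amend): payoffs 2, 3, 0 → best response No.
Faction A against (Delay, Abstain): payoffs 4, 5, -5 → best response No.
Faction A against (Delay, Amend): payoffs -2, 2, -1 → best response No.
Faction B against (Yes, Abstain): payoffs 3, -2 → best response Amend.
Faction B against (Yes, Amend): payoffs 4, 0 → best response Amend.
Faction B against (No, Abstain): payoffs -1, -2 → best response Amend.
Faction B against (No, Amend): payoffs 0, 3 → best response Delay.
Faction B against (Abstain, Abstain): payoffs 2, 1 → best response Amend.
Faction B against (Abstain, Amend): payoffs 5, 0 → best response Amend.
Faction C against (Yes, Amend): payoffs 4, 0 → best response Abstain.
Faction C against (Yes, Delay): payoffs 5, -4 → best response Abstain.
Faction C against (No, Amend): payoffs 0, -2 → best response Abstain.
Faction C against (No, Delay): payoffs 1, -5 → best response Abstain.
Faction C against (Abstain, Amend): payoffs 5, 3 → best response Abstain.
Faction C against (Abstain, Delay): payoffs 3, 5 → best response Amend.
Mutual best responses: (Abstain, Amend, Abstain).

The unique pure-strategy Nash equilibrium is (Abstain, Amend, Abstain).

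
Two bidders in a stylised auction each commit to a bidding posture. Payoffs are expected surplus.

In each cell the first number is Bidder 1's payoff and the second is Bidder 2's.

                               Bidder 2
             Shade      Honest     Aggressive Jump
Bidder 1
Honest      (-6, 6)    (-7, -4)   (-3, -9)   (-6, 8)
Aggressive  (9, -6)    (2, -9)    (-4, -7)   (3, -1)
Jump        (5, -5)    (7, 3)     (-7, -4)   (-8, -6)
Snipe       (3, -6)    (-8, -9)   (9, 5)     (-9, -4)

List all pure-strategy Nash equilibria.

Bidder 1 against Shade: payoffs -6, 9, 5, 3 → best response Aggressive.
Bidder 1 against Honest: payoffs -7, 2, 7, -8 → best response Jump.
Bidder 1 against Aggressive: payoffs -3, -4, -7, 9 → best response Snipe.
Bidder 1 against Jump: payoffs -6, 3, -8, -9 → best response Aggressive.
Bidder 2 against Honest: payoffs 6, -4, -9, 8 → best response Jump.
Bidder 2 against Aggressive: payoffs -6, -9, -7, -1 → best response Jump.
Bidder 2 against Jump: payoffs -5, 3, -4, -6 → best response Honest.
Bidder 2 against Snipe: payoffs -6, -9, 5, -4 → best response Aggressive.
Mutual best responses: (Aggressive, Jump); (Jump, Honest); (Snipe, Aggressive).

The pure Nash equilibria are (Aggressive, Jump); (Jump, Honest); (Snipe, Aggressive).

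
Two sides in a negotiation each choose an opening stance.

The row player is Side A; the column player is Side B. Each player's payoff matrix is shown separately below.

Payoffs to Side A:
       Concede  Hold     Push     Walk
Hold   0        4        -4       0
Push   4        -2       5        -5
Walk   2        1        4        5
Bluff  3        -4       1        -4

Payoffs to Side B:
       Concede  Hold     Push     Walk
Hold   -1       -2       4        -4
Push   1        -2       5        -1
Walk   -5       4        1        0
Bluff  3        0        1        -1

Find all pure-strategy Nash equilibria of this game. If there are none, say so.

(Hold, Concede): Side A can switch to Push (0 → 4). Not NE.
(Hold, Hold): Side B can switch to Concede (-2 → -1). Not NE.
(Hold, Push): Side A can switch to Push (-4 → 5). Not NE.
(Hold, Walk): Side A can switch to Walk (0 → 5). Not NE.
(Push, Concede): Side B can switch to Push (1 → 5). Not NE.
(Push, Hold): Side A can switch to Hold (-2 → 4). Not NE.
(Push, Push): Side A gets 5, best alternative 4; Side B gets 5, best alternative 1. No profitable deviation — NE.
(Push, Walk): Side A can switch to Hold (-5 → 0). Not NE.
(Walk, Concede): Side A can switch to Push (2 → 4). Not NE.
(Walk, Hold): Side A can switch to Hold (1 → 4). Not NE.
(Walk, Push): Side A can switch to Push (4 → 5). Not NE.
(The remaining 5 profiles each have a profitable deviation by the same check.)

Pure NE: (Push, Push)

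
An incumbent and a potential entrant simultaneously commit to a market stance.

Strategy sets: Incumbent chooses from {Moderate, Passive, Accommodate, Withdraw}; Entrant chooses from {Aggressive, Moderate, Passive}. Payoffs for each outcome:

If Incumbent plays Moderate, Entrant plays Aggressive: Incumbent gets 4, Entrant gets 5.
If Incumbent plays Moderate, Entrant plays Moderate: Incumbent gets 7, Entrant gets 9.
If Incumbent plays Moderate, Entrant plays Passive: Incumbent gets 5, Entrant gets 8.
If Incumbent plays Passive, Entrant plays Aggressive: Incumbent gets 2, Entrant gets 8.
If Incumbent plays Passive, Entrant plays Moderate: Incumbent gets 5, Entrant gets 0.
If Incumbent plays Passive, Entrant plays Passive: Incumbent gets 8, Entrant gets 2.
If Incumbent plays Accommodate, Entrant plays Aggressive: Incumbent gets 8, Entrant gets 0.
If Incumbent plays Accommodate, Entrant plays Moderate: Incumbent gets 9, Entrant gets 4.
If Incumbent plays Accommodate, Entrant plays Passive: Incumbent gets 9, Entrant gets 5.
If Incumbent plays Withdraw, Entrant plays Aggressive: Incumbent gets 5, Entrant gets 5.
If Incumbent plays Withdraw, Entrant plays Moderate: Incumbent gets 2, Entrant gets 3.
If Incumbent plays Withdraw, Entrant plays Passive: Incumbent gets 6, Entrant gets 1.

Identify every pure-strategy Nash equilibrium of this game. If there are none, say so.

The unique pure-strategy Nash equilibrium is (Accommodate, Passive).

For each player, find the best response to each opponent profile; mutual best responses are the pure NE.
Incumbent against Aggressive: payoffs 4, 2, 8, 5 → best response Accommodate.
Incumbent against Moderate: payoffs 7, 5, 9, 2 → best response Accommodate.
Incumbent against Passive: payoffs 5, 8, 9, 6 → best response Accommodate.
Entrant against Moderate: payoffs 5, 9, 8 → best response Moderate.
Entrant against Passive: payoffs 8, 0, 2 → best response Aggressive.
Entrant against Accommodate: payoffs 0, 4, 5 → best response Passive.
Entrant against Withdraw: payoffs 5, 3, 1 → best response Aggressive.
Mutual best responses: (Accommodate, Passive).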